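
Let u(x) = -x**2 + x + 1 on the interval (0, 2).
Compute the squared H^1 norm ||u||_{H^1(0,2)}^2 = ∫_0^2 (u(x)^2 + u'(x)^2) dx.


||u||_{H^1}^2 = 32/5

The H^1 norm (squared) on an interval (0, L) is
  ||u||_{H^1}^2 = ∫_0^L u(x)^2 dx + ∫_0^L u'(x)^2 dx.
Compute u'(x) = 1 - 2*x.
Then u(x)^2 = x**4 - 2*x**3 - x**2 + 2*x + 1 and u'(x)^2 = 4*x**2 - 4*x + 1.
Integrate each monomial from 0 to 2 using ∫_0^2 c·x^n dx = c·2^(n+1)/(n+1):
  ∫_0^2 u(x)^2 dx = ∫_0^2 (x^4 - 2*x^3 - x^2 + 2*x + 1) dx. Term by term:
    ∫_0^2 x^4 dx = 32/5;  ∫_0^2 -2*x^3 dx = -8;  ∫_0^2 -x^2 dx = -8/3;
    ∫_0^2 2*x dx = 4;  ∫_0^2 1 dx = 2.
  Sum: 32/5 − 8 − 8/3 + 4 + 2 = 26/15.
  ∫_0^2 u'(x)^2 dx = ∫_0^2 (4*x^2 - 4*x + 1) dx. Term by term:
    ∫_0^2 4*x^2 dx = 32/3;  ∫_0^2 -4*x dx = -8;  ∫_0^2 1 dx = 2.
  Sum: 32/3 − 8 + 2 = 14/3.
Adding: ||u||_{H^1}^2 = 26/15 + 14/3 = 32/5.


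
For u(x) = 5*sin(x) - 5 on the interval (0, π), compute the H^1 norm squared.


||u||_{H^1(0,π)}^2 = -100 + 50*π

u'(x) = 5*cos(x).
Expand u² and (u')² and integrate term by term on (0, π), using: for integers n ≥ 1, ∫_0^π sin²(nx) dx = ∫_0^π cos²(nx) dx = π/2; for n ≠ n', ∫_0^π sin(nx)sin(n'x) dx = ∫_0^π cos(nx)cos(n'x) dx = 0; and by product-to-sum, ∫_0^π sin(nx)cos(n'x) dx = ½∫_0^π [sin((n+n')x) + sin((n−n')x)] dx, which is 0 when n+n' is even and 2n/(n²−n'²) when n+n' is odd (it need not vanish on (0, π)). For the constant mode: ∫_0^π 1 dx = π, ∫_0^π cos(nx) dx = 0, ∫_0^π sin(nx) dx = (1−(−1)^n)/n.
  u² squared terms: (-5)²·∫1 dx = 25·π = 25*π;  (5)²·∫sin(x)² dx = 25·π/2 = 25*π/2.
  u² cross terms: 2·(-5)·(5)·∫1·sin(x) dx = -50·(2) = -100.
  So ∫_0^π u² dx = 25*π + 25*π/2 − 100 = -100 + 75*π/2.
  (u')² squared terms: (5)²·∫cos(x)² dx = 25·π/2 = 25*π/2.
  So ∫_0^π (u')² dx = 25*π/2.
||u||_{H^1}^2 = (-100 + 75*π/2) + (25*π/2) = -100 + 50*π.


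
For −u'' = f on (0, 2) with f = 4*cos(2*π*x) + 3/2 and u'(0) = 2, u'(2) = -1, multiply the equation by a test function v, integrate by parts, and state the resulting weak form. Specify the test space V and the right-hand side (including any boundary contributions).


V = H^1(0, 2) (v unrestricted at boundary; u is determined up to an additive constant); weak form: ∫_0^2 u'v' dx = ∫_0^2 (4*cos(2*π*x) + 3/2) v dx − v(2) − 2·v(0) for all v ∈ V.

Multiply both sides by a test function v and integrate from 0 to 2:
  ∫_0^2 −u''(x) v(x) dx = ∫_0^2 f(x) v(x) dx.
Integrate the LHS by parts once:
  ∫_0^2 −u'' v dx = −[u'(x) v(x)]_0^2 + ∫_0^2 u'(x) v'(x) dx.
Thus ∫_0^2 u'(x) v'(x) dx = ∫_0^2 f(x) v(x) dx + [u'(x) v(x)]_0^2.
Choose V so that boundary terms are either known or forced to vanish.
u has inhomogeneous Neumann u'(0) = 2, u'(2) = -1. [u' v]_0^2 = (-1)·v(2) − (2)·v(0) = − v(2) − 2·v(0). Take V = H^1(0, 2); boundary term becomes part of RHS.
Weak formulation: find u (satisfying any essential BC) such that ∫_0^2 u'(x) v'(x) dx = ∫_0^2 f v dx − v(2) − 2·v(0) for all v ∈ V (Neumann data are natural BCs: they enter the RHS as boundary terms).
Substituting f(x) = 4*cos(2*π*x) + 3/2, the right-hand side is ∫_0^2 (4*cos(2*π*x) + 3/2) v dx − v(2) − 2·v(0).
Compatibility check (pure Neumann): taking v ≡ 1 ∈ V gives 0 = ∫_0^2 f dx + (-1) − (2), i.e. ∫_0^2 f dx must equal u'(0) − u'(2) = 3. Indeed ∫_0^2 (4*cos(2*π*x) + 3/2) dx = 3, so the data are compatible. The solution is then unique only up to an additive constant (fix it e.g. by requiring ∫_0^2 u dx = 0).


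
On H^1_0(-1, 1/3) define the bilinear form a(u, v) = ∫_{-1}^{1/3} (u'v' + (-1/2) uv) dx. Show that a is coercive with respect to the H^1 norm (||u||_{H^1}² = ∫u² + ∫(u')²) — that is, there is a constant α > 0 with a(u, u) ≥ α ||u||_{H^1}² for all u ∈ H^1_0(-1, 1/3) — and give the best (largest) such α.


α = (-8 + 9*π^2)/(16 + 9*π^2)

Coercivity of a(·,·) on H^1_0(-1, 1/3) means a(u, u) ≥ α ||u||_{H^1}² for every u ∈ H^1_0.
The interval has length L = 4/3, and Poincaré/coercivity depend only on L. Here a(u, u) = ∫(u')² + (-1/2)·∫u².
Here c = -1/2 < 0 with |c| < (π/L)² = 9*π^2/16, so coercivity still holds. The condition a(u,u) ≥ α||u||_{H^1}² reads (1−α)∫(u')² ≥ (α−c)∫u². Any admissible α is ≤ 1 (rapidly oscillating u have ∫u²/∫(u')² → 0), and α = 1 would force 0 ≥ (1−c)∫u², impossible since c < 1; so 1−α > 0. By the sharp Poincaré inequality on H^1_0 of an interval of length L, ∫(u')² ≥ (π/L)²∫u² with equality for the first sine mode sin(π(x−x₀)/L) (x₀ the left endpoint), so the inequality holds for all u iff (1−α)(π/L)² ≥ α − c, i.e. α ≤ ((π/L)² + c)/((π/L)² + 1) = (1 + c(L/π)²)/(1 + (L/π)²). (Direct route, valid since c ≤ 0: Poincaré gives c∫u² ≥ c(L/π)²∫(u')², so a(u,u) ≥ (1 + c(L/π)²)∫(u')², while ||u||_{H^1}² ≤ (1 + (L/π)²)∫(u')²; dividing yields the same α.) With (π/L)² = 9*π^2/16 and c = -1/2, the largest admissible constant is α = ((π/L)² + c)/((π/L)² + 1).
Simplifying, α = (-8 + 9*π^2)/(16 + 9*π^2).


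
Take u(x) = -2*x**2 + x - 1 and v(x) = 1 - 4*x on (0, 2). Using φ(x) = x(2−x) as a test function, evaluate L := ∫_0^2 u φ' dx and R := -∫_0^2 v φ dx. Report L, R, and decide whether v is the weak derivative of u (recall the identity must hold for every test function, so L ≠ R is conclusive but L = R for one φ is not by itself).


LHS = 4, RHS = 4. Yes, v = u' weakly.

u(x) = -2*x**2 + x - 1, classical derivative u'(x) = 1 - 4*x.
φ(x) = x(2−x), so φ'(x) = 2 - 2*x.
Note φ(0) = φ(2) = 0, so the boundary term u·φ vanishes.
LHS = ∫_0^2 u(x) φ'(x) dx = ∫_0^2 (4*x^3 - 6*x^2 + 4*x - 2) dx. Term by term:
  ∫_0^2 4*x^3 dx = 16;  ∫_0^2 -6*x^2 dx = -16;  ∫_0^2 4*x dx = 8;
  ∫_0^2 -2 dx = -4.
Sum: 16 − 16 + 8 − 4 = 4.
So LHS = 4.
∫_0^2 v(x) φ(x) dx = ∫_0^2 (4*x^3 - 9*x^2 + 2*x) dx. Term by term:
  ∫_0^2 4*x^3 dx = 16;  ∫_0^2 -9*x^2 dx = -24;  ∫_0^2 2*x dx = 4.
Sum: 16 − 24 + 4 = -4.
So RHS = -∫_0^2 v(x) φ(x) dx = 4.
LHS = RHS, so the identity holds for this test φ.
Moreover u is smooth here and v(x) = u'(x) = 1 - 4*x pointwise, so the identity holds for every test function. Hence v is the weak derivative of u.


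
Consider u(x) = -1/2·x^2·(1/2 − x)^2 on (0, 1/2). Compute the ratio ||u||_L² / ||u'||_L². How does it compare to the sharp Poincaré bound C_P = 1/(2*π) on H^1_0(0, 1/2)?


||u||_L² / ||u'||_L² = sqrt(3)/12 < C_P = 1/(2*π).

u(x) = -1/2·x^2·(1/2 − x)^2, so u'(x) = x*(-8*x^2 + 6*x - 1)/4.
u(x) = -1/2·x^2·(1/2 − x)^2 vanishes at x = 0 and x = 1/2, so u ∈ H^1_0(0, 1/2). Differentiate via the product rule and integrate the resulting polynomials term by term.
  ∫_0^1/2 u² dx = ∫_0^1/2 (x^8/4 - x^7/2 + 3*x^6/8 - x^5/8 + x^4/64) dx. Term by term:
    ∫_0^1/2 x^8/4 dx = 1/18432;  ∫_0^1/2 -x^7/2 dx = -1/4096;  ∫_0^1/2 3*x^6/8 dx = 3/7168;
    ∫_0^1/2 -x^5/8 dx = -1/3072;  ∫_0^1/2 x^4/64 dx = 1/10240.
  Sum: 1/18432 − 1/4096 + 3/7168 − 1/3072 + 1/10240 = 1/1290240.
  ∫_0^1/2 (u')² dx = ∫_0^1/2 (4*x^6 - 6*x^5 + 13*x^4/4 - 3*x^3/4 + x^2/16) dx. Term by term:
    ∫_0^1/2 4*x^6 dx = 1/224;  ∫_0^1/2 -6*x^5 dx = -1/64;  ∫_0^1/2 13*x^4/4 dx = 13/640;
    ∫_0^1/2 -3*x^3/4 dx = -3/256;  ∫_0^1/2 x^2/16 dx = 1/384.
  Sum: 1/224 − 1/64 + 13/640 − 3/256 + 1/384 = 1/26880.
∫_0^1/2 u² dx = 1/1290240, so ||u||_L² = sqrt(35)/6720.
∫_0^1/2 (u')² dx = 1/26880, so ||u'||_L² = sqrt(105)/1680.
Ratio ||u||_L² / ||u'||_L² = sqrt(3)/12.
Sharp Poincaré constant on H^1_0(0, 1/2) is C_P = L/π = 1/(2*π), achieved by sin(2*π·x).
A polynomial bump cannot attain the sharp Poincaré constant (only the first sine eigenfunction does), so the ratio is strictly less than C_P, consistent with ||u||_L² ≤ C_P ||u'||_L².


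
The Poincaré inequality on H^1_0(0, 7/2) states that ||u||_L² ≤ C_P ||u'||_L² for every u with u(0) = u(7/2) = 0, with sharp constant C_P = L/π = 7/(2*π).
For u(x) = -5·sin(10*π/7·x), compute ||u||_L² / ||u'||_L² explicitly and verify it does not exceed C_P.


||u||_L² / ||u'||_L² = 7/(10*π) < C_P = 7/(2*π).

u(x) = -5·sin(10*π/7·x), so u'(x) = -50*π*cos(10*π*x/7)/7.
Writing u(x) = A·sin(kπx/L) with A = -5 and k = 5, use ∫_0^L sin²(kπx/L) dx = L/2 and ∫_0^L cos²(kπx/L) dx = L/2.
u² = 25·sin²(10*π/7·x) and (u')² = 2500*π^2/49·cos²(10*π/7·x), and each of sin², cos² integrates to L/2 = 7/4 over (0, 7/2).
∫_0^7/2 u² dx = 175/4, so ||u||_L² = 5*sqrt(7)/2.
∫_0^7/2 (u')² dx = 625*π^2/7, so ||u'||_L² = 25*sqrt(7)*π/7.
Ratio ||u||_L² / ||u'||_L² = 7/(10*π).
Sharp Poincaré constant on H^1_0(0, 7/2) is C_P = L/π = 7/(2*π), achieved by sin(2*π/7·x).
This is the k = 5 harmonic; the ratio L/(kπ) is strictly less than C_P = L/π, consistent with the sharp inequality ||u||_L² ≤ C_P ||u'||_L².


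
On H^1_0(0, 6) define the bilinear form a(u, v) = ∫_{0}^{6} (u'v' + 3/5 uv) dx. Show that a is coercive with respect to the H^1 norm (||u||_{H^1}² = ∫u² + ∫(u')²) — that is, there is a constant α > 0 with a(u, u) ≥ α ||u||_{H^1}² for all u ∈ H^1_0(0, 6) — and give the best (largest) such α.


α = (π^2 + 108/5)/(π^2 + 36)

Coercivity of a(·,·) on H^1_0(0, 6) means a(u, u) ≥ α ||u||_{H^1}² for every u ∈ H^1_0.
The interval has length L = 6, and Poincaré/coercivity depend only on L. Here a(u, u) = ∫(u')² + (3/5)·∫u².
Here 0 < c = 3/5 < 1. The condition a(u,u) ≥ α||u||_{H^1}² reads (1−α)∫(u')² ≥ (α−c)∫u². Any admissible α is ≤ 1 (rapidly oscillating u have ∫u²/∫(u')² → 0), and α = 1 would force 0 ≥ (1−c)∫u², impossible since c < 1; so 1−α > 0. By the sharp Poincaré inequality on H^1_0 of an interval of length L, ∫(u')² ≥ (π/L)²∫u² with equality for the first sine mode sin(π(x−x₀)/L) (x₀ the left endpoint), so the inequality holds for all u iff (1−α)(π/L)² ≥ α − c, i.e. α ≤ ((π/L)² + c)/((π/L)² + 1) = (1 + c(L/π)²)/(1 + (L/π)²). With (π/L)² = π^2/36 and c = 3/5, the largest admissible constant is α = ((π/L)² + c)/((π/L)² + 1).
Simplifying, α = (π^2 + 108/5)/(π^2 + 36).


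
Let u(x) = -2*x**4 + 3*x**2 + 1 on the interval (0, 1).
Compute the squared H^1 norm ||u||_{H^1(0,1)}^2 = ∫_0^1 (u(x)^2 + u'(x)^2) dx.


||u||_{H^1}^2 = 1472/315

The H^1 norm (squared) on an interval (0, L) is
  ||u||_{H^1}^2 = ∫_0^L u(x)^2 dx + ∫_0^L u'(x)^2 dx.
Compute u'(x) = -8*x**3 + 6*x.
Then u(x)^2 = 4*x**8 - 12*x**6 + 5*x**4 + 6*x**2 + 1 and u'(x)^2 = 64*x**6 - 96*x**4 + 36*x**2.
Integrate each monomial from 0 to 1 using ∫_0^1 c·x^n dx = c·1^(n+1)/(n+1):
  ∫_0^1 u(x)^2 dx = ∫_0^1 (4*x^8 - 12*x^6 + 5*x^4 + 6*x^2 + 1) dx. Term by term:
    ∫_0^1 4*x^8 dx = 4/9;  ∫_0^1 -12*x^6 dx = -12/7;  ∫_0^1 5*x^4 dx = 1;
    ∫_0^1 6*x^2 dx = 2;  ∫_0^1 1 dx = 1.
  Sum: 4/9 − 12/7 + 1 + 2 + 1 = 172/63.
  ∫_0^1 u'(x)^2 dx = ∫_0^1 (64*x^6 - 96*x^4 + 36*x^2) dx. Term by term:
    ∫_0^1 64*x^6 dx = 64/7;  ∫_0^1 -96*x^4 dx = -96/5;  ∫_0^1 36*x^2 dx = 12.
  Sum: 64/7 − 96/5 + 12 = 68/35.
Adding: ||u||_{H^1}^2 = 172/63 + 68/35 = 1472/315.


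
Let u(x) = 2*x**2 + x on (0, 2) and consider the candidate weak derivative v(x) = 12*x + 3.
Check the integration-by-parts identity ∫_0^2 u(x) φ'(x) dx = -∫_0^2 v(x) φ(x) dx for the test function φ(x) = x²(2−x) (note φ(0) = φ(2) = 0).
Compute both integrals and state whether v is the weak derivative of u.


LHS = -116/15, RHS = -116/5. No, v is not the weak derivative of u.

u(x) = 2*x**2 + x, classical derivative u'(x) = 4*x + 1.
φ(x) = x²(2−x), so φ'(x) = x*(4 - 3*x).
Note φ(0) = φ(2) = 0, so the boundary term u·φ vanishes.
LHS = ∫_0^2 u(x) φ'(x) dx = ∫_0^2 (-6*x^4 + 5*x^3 + 4*x^2) dx. Term by term:
  ∫_0^2 -6*x^4 dx = -192/5;  ∫_0^2 5*x^3 dx = 20;  ∫_0^2 4*x^2 dx = 32/3.
Sum: -192/5 + 20 + 32/3 = -116/15.
So LHS = -116/15.
∫_0^2 v(x) φ(x) dx = ∫_0^2 (-12*x^4 + 21*x^3 + 6*x^2) dx. Term by term:
  ∫_0^2 -12*x^4 dx = -384/5;  ∫_0^2 21*x^3 dx = 84;  ∫_0^2 6*x^2 dx = 16.
Sum: -384/5 + 84 + 16 = 116/5.
So RHS = -∫_0^2 v(x) φ(x) dx = -116/5.
LHS − RHS = 232/15 ≠ 0, so the identity fails.
(For a valid weak derivative the identity must hold for EVERY test function, in particular this one. The failure shows v is NOT the weak derivative of u.)
Correct weak derivative would be u'(x) = 4*x + 1.


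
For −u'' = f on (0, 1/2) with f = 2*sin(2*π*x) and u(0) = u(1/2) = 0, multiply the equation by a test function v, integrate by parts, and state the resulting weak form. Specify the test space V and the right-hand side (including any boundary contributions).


V = H^1_0(0, 1/2) (so v(0) = v(1/2) = 0); weak form: ∫_0^1/2 u'v' dx = ∫_0^1/2 (2*sin(2*π*x)) v dx for all v ∈ V.

Multiply both sides by a test function v and integrate from 0 to 1/2:
  ∫_0^1/2 −u''(x) v(x) dx = ∫_0^1/2 f(x) v(x) dx.
Integrate the LHS by parts once:
  ∫_0^1/2 −u'' v dx = −[u'(x) v(x)]_0^1/2 + ∫_0^1/2 u'(x) v'(x) dx.
Thus ∫_0^1/2 u'(x) v'(x) dx = ∫_0^1/2 f(x) v(x) dx + [u'(x) v(x)]_0^1/2.
Choose V so that boundary terms are either known or forced to vanish.
u is Dirichlet: u(0) = u(1/2) = 0. Let V = H^1_0(0, 1/2); then v(0) = v(1/2) = 0, and [u' v]_0^1/2 = 0.
Weak formulation: find u (satisfying any essential BC) such that ∫_0^1/2 u'(x) v'(x) dx = ∫_0^1/2 f v dx for all v ∈ V.
Substituting f(x) = 2*sin(2*π*x), the right-hand side is ∫_0^1/2 (2*sin(2*π*x)) v dx.


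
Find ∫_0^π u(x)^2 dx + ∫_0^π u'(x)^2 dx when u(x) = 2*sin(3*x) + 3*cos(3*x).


||u||_{H^1(0,π)}^2 = 65*π

u'(x) = -9*sin(3*x) + 6*cos(3*x).
Expand u² and (u')² and integrate term by term on (0, π), using: for integers n ≥ 1, ∫_0^π sin²(nx) dx = ∫_0^π cos²(nx) dx = π/2; for n ≠ n', ∫_0^π sin(nx)sin(n'x) dx = ∫_0^π cos(nx)cos(n'x) dx = 0; and by product-to-sum, ∫_0^π sin(nx)cos(n'x) dx = ½∫_0^π [sin((n+n')x) + sin((n−n')x)] dx, which is 0 when n+n' is even and 2n/(n²−n'²) when n+n' is odd (it need not vanish on (0, π)).
  u² squared terms: (2)²·∫sin(3x)² dx = 4·π/2 = 2*π;  (3)²·∫cos(3x)² dx = 9·π/2 = 9*π/2.
  u² cross terms: 2·(2)·(3)·∫sin(3x)·cos(3x) dx = 12·(0) = 0.
  So ∫_0^π u² dx = 2*π + 9*π/2 + 0 = 13*π/2.
  (u')² squared terms: (-9)²·∫sin(3x)² dx = 81·π/2 = 81*π/2;  (6)²·∫cos(3x)² dx = 36·π/2 = 18*π.
  (u')² cross terms: 2·(-9)·(6)·∫sin(3x)·cos(3x) dx = -108·(0) = 0.
  So ∫_0^π (u')² dx = 81*π/2 + 18*π + 0 = 117*π/2.
||u||_{H^1}^2 = (13*π/2) + (117*π/2) = 65*π.


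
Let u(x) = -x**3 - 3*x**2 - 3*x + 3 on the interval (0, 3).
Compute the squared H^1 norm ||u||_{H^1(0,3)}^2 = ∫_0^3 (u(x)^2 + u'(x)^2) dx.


||u||_{H^1}^2 = 130194/35

The H^1 norm (squared) on an interval (0, L) is
  ||u||_{H^1}^2 = ∫_0^L u(x)^2 dx + ∫_0^L u'(x)^2 dx.
Compute u'(x) = -3*x**2 - 6*x - 3.
Then u(x)^2 = x**6 + 6*x**5 + 15*x**4 + 12*x**3 - 9*x**2 - 18*x + 9 and u'(x)^2 = 9*x**4 + 36*x**3 + 54*x**2 + 36*x + 9.
Integrate each monomial from 0 to 3 using ∫_0^3 c·x^n dx = c·3^(n+1)/(n+1):
  ∫_0^3 u(x)^2 dx = ∫_0^3 (x^6 + 6*x^5 + 15*x^4 + 12*x^3 - 9*x^2 - 18*x + 9) dx. Term by term:
    ∫_0^3 x^6 dx = 2187/7;  ∫_0^3 6*x^5 dx = 729;  ∫_0^3 15*x^4 dx = 729;
    ∫_0^3 12*x^3 dx = 243;  ∫_0^3 -9*x^2 dx = -81;  ∫_0^3 -18*x dx = -81;
    ∫_0^3 9 dx = 27.
  Sum: 2187/7 + 729 + 729 + 243 − 81 − 81 + 27 = 13149/7.
  ∫_0^3 u'(x)^2 dx = ∫_0^3 (9*x^4 + 36*x^3 + 54*x^2 + 36*x + 9) dx. Term by term:
    ∫_0^3 9*x^4 dx = 2187/5;  ∫_0^3 36*x^3 dx = 729;  ∫_0^3 54*x^2 dx = 486;
    ∫_0^3 36*x dx = 162;  ∫_0^3 9 dx = 27.
  Sum: 2187/5 + 729 + 486 + 162 + 27 = 9207/5.
Adding: ||u||_{H^1}^2 = 13149/7 + 9207/5 = 130194/35.


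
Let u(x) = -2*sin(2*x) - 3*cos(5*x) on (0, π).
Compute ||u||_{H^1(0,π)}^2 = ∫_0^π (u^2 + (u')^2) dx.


||u||_{H^1(0,π)}^2 = -416/7 + 127*π

u'(x) = 15*sin(5*x) - 4*cos(2*x).
Expand u² and (u')² and integrate term by term on (0, π), using: for integers n ≥ 1, ∫_0^π sin²(nx) dx = ∫_0^π cos²(nx) dx = π/2; for n ≠ n', ∫_0^π sin(nx)sin(n'x) dx = ∫_0^π cos(nx)cos(n'x) dx = 0; and by product-to-sum, ∫_0^π sin(nx)cos(n'x) dx = ½∫_0^π [sin((n+n')x) + sin((n−n')x)] dx, which is 0 when n+n' is even and 2n/(n²−n'²) when n+n' is odd (it need not vanish on (0, π)).
  u² squared terms: (-3)²·∫cos(5x)² dx = 9·π/2 = 9*π/2;  (-2)²·∫sin(2x)² dx = 4·π/2 = 2*π.
  u² cross terms: 2·(-3)·(-2)·∫cos(5x)·sin(2x) dx = 12·(-4/21) = -16/7.
  So ∫_0^π u² dx = 9*π/2 + 2*π − 16/7 = -16/7 + 13*π/2.
  (u')² squared terms: (-4)²·∫cos(2x)² dx = 16·π/2 = 8*π;  (15)²·∫sin(5x)² dx = 225·π/2 = 225*π/2.
  (u')² cross terms: 2·(-4)·(15)·∫cos(2x)·sin(5x) dx = -120·(10/21) = -400/7.
  So ∫_0^π (u')² dx = 8*π + 225*π/2 − 400/7 = -400/7 + 241*π/2.
||u||_{H^1}^2 = (-16/7 + 13*π/2) + (-400/7 + 241*π/2) = -416/7 + 127*π.


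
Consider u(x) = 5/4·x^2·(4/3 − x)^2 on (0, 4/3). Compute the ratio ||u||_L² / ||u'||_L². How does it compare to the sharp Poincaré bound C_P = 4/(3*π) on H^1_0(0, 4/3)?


||u||_L² / ||u'||_L² = 2*sqrt(3)/9 < C_P = 4/(3*π).

u(x) = 5/4·x^2·(4/3 − x)^2, so u'(x) = 5*x*(3*x - 4)*(3*x - 2)/9.
u(x) = 5/4·x^2·(4/3 − x)^2 vanishes at x = 0 and x = 4/3, so u ∈ H^1_0(0, 4/3). Differentiate via the product rule and integrate the resulting polynomials term by term.
  ∫_0^4/3 u² dx = ∫_0^4/3 (25*x^8/16 - 25*x^7/3 + 50*x^6/3 - 400*x^5/27 + 400*x^4/81) dx. Term by term:
    ∫_0^4/3 25*x^8/16 dx = 409600/177147;  ∫_0^4/3 -25*x^7/3 dx = -204800/19683;  ∫_0^4/3 50*x^6/3 dx = 819200/45927;
    ∫_0^4/3 -400*x^5/27 dx = -819200/59049;  ∫_0^4/3 400*x^4/81 dx = 81920/19683.
  Sum: 409600/177147 − 204800/19683 + 819200/45927 − 819200/59049 + 81920/19683 = 40960/1240029.
  ∫_0^4/3 (u')² dx = ∫_0^4/3 (25*x^6 - 100*x^5 + 1300*x^4/9 - 800*x^3/9 + 1600*x^2/81) dx. Term by term:
    ∫_0^4/3 25*x^6 dx = 409600/15309;  ∫_0^4/3 -100*x^5 dx = -204800/2187;  ∫_0^4/3 1300*x^4/9 dx = 266240/2187;
    ∫_0^4/3 -800*x^3/9 dx = -51200/729;  ∫_0^4/3 1600*x^2/81 dx = 102400/6561.
  Sum: 409600/15309 − 204800/2187 + 266240/2187 − 51200/729 + 102400/6561 = 10240/45927.
∫_0^4/3 u² dx = 40960/1240029, so ||u||_L² = 64*sqrt(210)/5103.
∫_0^4/3 (u')² dx = 10240/45927, so ||u'||_L² = 32*sqrt(70)/567.
Ratio ||u||_L² / ||u'||_L² = 2*sqrt(3)/9.
Sharp Poincaré constant on H^1_0(0, 4/3) is C_P = L/π = 4/(3*π), achieved by sin(3*π/4·x).
A polynomial bump cannot attain the sharp Poincaré constant (only the first sine eigenfunction does), so the ratio is strictly less than C_P, consistent with ||u||_L² ≤ C_P ||u'||_L².


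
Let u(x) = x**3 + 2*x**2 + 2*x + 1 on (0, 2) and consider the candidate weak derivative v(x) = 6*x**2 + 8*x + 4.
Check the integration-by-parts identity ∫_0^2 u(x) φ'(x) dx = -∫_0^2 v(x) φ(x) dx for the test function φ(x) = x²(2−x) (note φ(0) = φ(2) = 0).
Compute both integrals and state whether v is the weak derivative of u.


LHS = -232/15, RHS = -464/15. No, v is not the weak derivative of u.

u(x) = x**3 + 2*x**2 + 2*x + 1, classical derivative u'(x) = 3*x**2 + 4*x + 2.
φ(x) = x²(2−x), so φ'(x) = x*(4 - 3*x).
Note φ(0) = φ(2) = 0, so the boundary term u·φ vanishes.
LHS = ∫_0^2 u(x) φ'(x) dx = ∫_0^2 (-3*x^5 - 2*x^4 + 2*x^3 + 5*x^2 + 4*x) dx. Term by term:
  ∫_0^2 -3*x^5 dx = -32;  ∫_0^2 -2*x^4 dx = -64/5;  ∫_0^2 2*x^3 dx = 8;
  ∫_0^2 5*x^2 dx = 40/3;  ∫_0^2 4*x dx = 8.
Sum: -32 − 64/5 + 8 + 40/3 + 8 = -232/15.
So LHS = -232/15.
∫_0^2 v(x) φ(x) dx = ∫_0^2 (-6*x^5 + 4*x^4 + 12*x^3 + 8*x^2) dx. Term by term:
  ∫_0^2 -6*x^5 dx = -64;  ∫_0^2 4*x^4 dx = 128/5;  ∫_0^2 12*x^3 dx = 48;
  ∫_0^2 8*x^2 dx = 64/3.
Sum: -64 + 128/5 + 48 + 64/3 = 464/15.
So RHS = -∫_0^2 v(x) φ(x) dx = -464/15.
LHS − RHS = 232/15 ≠ 0, so the identity fails.
(For a valid weak derivative the identity must hold for EVERY test function, in particular this one. The failure shows v is NOT the weak derivative of u.)
Correct weak derivative would be u'(x) = 3*x**2 + 4*x + 2.


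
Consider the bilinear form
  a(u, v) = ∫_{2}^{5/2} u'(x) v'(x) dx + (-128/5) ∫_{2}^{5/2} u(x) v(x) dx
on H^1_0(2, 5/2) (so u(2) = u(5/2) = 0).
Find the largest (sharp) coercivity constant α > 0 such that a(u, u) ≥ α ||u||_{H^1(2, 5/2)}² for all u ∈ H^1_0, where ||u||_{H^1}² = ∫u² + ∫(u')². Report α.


α = 4*(-32 + 5*π^2)/(5*(1 + 4*π^2))

Coercivity of a(·,·) on H^1_0(2, 5/2) means a(u, u) ≥ α ||u||_{H^1}² for every u ∈ H^1_0.
The interval has length L = 1/2, and Poincaré/coercivity depend only on L. Here a(u, u) = ∫(u')² + (-128/5)·∫u².
Here c = -128/5 < 0 with |c| < (π/L)² = 4*π^2, so coercivity still holds. The condition a(u,u) ≥ α||u||_{H^1}² reads (1−α)∫(u')² ≥ (α−c)∫u². Any admissible α is ≤ 1 (rapidly oscillating u have ∫u²/∫(u')² → 0), and α = 1 would force 0 ≥ (1−c)∫u², impossible since c < 1; so 1−α > 0. By the sharp Poincaré inequality on H^1_0 of an interval of length L, ∫(u')² ≥ (π/L)²∫u² with equality for the first sine mode sin(π(x−x₀)/L) (x₀ the left endpoint), so the inequality holds for all u iff (1−α)(π/L)² ≥ α − c, i.e. α ≤ ((π/L)² + c)/((π/L)² + 1) = (1 + c(L/π)²)/(1 + (L/π)²). (Direct route, valid since c ≤ 0: Poincaré gives c∫u² ≥ c(L/π)²∫(u')², so a(u,u) ≥ (1 + c(L/π)²)∫(u')², while ||u||_{H^1}² ≤ (1 + (L/π)²)∫(u')²; dividing yields the same α.) With (π/L)² = 4*π^2 and c = -128/5, the largest admissible constant is α = ((π/L)² + c)/((π/L)² + 1).
Simplifying, α = 4*(-32 + 5*π^2)/(5*(1 + 4*π^2)).


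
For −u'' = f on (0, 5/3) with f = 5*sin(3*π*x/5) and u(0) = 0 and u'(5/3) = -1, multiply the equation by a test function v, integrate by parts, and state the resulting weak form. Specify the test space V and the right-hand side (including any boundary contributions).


V = {v ∈ H^1(0, 5/3) : v(0) = 0} (test functions vanish at x = 0 where u is specified); weak form: ∫_0^5/3 u'v' dx = ∫_0^5/3 (5*sin(3*π*x/5)) v dx − v(5/3) for all v ∈ V.

Multiply both sides by a test function v and integrate from 0 to 5/3:
  ∫_0^5/3 −u''(x) v(x) dx = ∫_0^5/3 f(x) v(x) dx.
Integrate the LHS by parts once:
  ∫_0^5/3 −u'' v dx = −[u'(x) v(x)]_0^5/3 + ∫_0^5/3 u'(x) v'(x) dx.
Thus ∫_0^5/3 u'(x) v'(x) dx = ∫_0^5/3 f(x) v(x) dx + [u'(x) v(x)]_0^5/3.
Choose V so that boundary terms are either known or forced to vanish.
Mixed BC: u(0) = 0 (Dirichlet) and u'(5/3) = -1 (Neumann). Define V = {v ∈ H^1(0, 5/3) : v(0) = 0}. Then [u' v]_0^5/3 = u'(5/3)·v(5/3) − u'(0)·0 = − v(5/3).
Weak formulation: find u (satisfying any essential BC) such that ∫_0^5/3 u'(x) v'(x) dx = ∫_0^5/3 f v dx − v(5/3) for all v ∈ V (Dirichlet at 0 absorbed into V; Neumann datum at x = 5/3 contributes the boundary term).
Substituting f(x) = 5*sin(3*π*x/5), the right-hand side is ∫_0^5/3 (5*sin(3*π*x/5)) v dx − v(5/3).


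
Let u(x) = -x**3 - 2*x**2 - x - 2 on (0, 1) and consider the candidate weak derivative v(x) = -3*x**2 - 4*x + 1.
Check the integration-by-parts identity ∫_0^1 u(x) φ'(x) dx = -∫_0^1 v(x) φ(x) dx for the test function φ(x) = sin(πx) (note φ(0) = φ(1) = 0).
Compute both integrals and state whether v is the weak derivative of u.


LHS = -12/π^3 + 9/π, RHS = -12/π^3 + 5/π. No, v is not the weak derivative of u.

u(x) = -x**3 - 2*x**2 - x - 2, classical derivative u'(x) = -3*x**2 - 4*x - 1.
φ(x) = sin(πx), so φ'(x) = π*cos(π*x).
Note φ(0) = φ(1) = 0, so the boundary term u·φ vanishes.
LHS = ∫_0^1 u(x) φ'(x) dx = ∫_0^1 (-π*x^3*cos(π*x) - 2*π*x^2*cos(π*x) - π*x*cos(π*x) - 2*π*cos(π*x)) dx. Term by term:
  ∫_0^1 -2*π*cos(π*x) dx = 0;  ∫_0^1 -π*x*cos(π*x) dx = 2/π;  ∫_0^1 -π*x^3*cos(π*x) dx = -12/π^3 + 3/π;
  ∫_0^1 -2*π*x^2*cos(π*x) dx = 4/π.
Sum: 0 + 2/π + -12/π^3 + 3/π + 4/π = -12/π^3 + 9/π.
So LHS = -12/π^3 + 9/π.
∫_0^1 v(x) φ(x) dx = ∫_0^1 (-3*x^2*sin(π*x) - 4*x*sin(π*x) + sin(π*x)) dx. Term by term:
  ∫_0^1 -4*x*sin(π*x) dx = -4/π;  ∫_0^1 -3*x^2*sin(π*x) dx = -3/π + 12/π^3;  ∫_0^1 sin(π*x) dx = 2/π.
Sum: -4/π + -3/π + 12/π^3 + 2/π = -5/π + 12/π^3.
So RHS = -∫_0^1 v(x) φ(x) dx = -12/π^3 + 5/π.
LHS − RHS = 4/π ≠ 0, so the identity fails.
(For a valid weak derivative the identity must hold for EVERY test function, in particular this one. The failure shows v is NOT the weak derivative of u.)
Correct weak derivative would be u'(x) = -3*x**2 - 4*x - 1.


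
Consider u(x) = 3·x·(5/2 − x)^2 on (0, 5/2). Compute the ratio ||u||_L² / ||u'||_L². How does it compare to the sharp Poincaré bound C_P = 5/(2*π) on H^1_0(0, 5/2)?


||u||_L² / ||u'||_L² = 5*sqrt(14)/28 < C_P = 5/(2*π).

u(x) = 3·x·(5/2 − x)^2, so u'(x) = 9*x^2 - 30*x + 75/4.
u(x) = 3·x·(5/2 − x)^2 vanishes at x = 0 and x = 5/2, so u ∈ H^1_0(0, 5/2). Differentiate via the product rule and integrate the resulting polynomials term by term.
  ∫_0^5/2 u² dx = ∫_0^5/2 (9*x^6 - 90*x^5 + 675*x^4/2 - 1125*x^3/2 + 5625*x^2/16) dx. Term by term:
    ∫_0^5/2 9*x^6 dx = 703125/896;  ∫_0^5/2 -90*x^5 dx = -234375/64;  ∫_0^5/2 675*x^4/2 dx = 421875/64;
    ∫_0^5/2 -1125*x^3/2 dx = -703125/128;  ∫_0^5/2 5625*x^2/16 dx = 234375/128.
  Sum: 703125/896 − 234375/64 + 421875/64 − 703125/128 + 234375/128 = 46875/896.
  ∫_0^5/2 (u')² dx = ∫_0^5/2 (81*x^4 - 540*x^3 + 2475*x^2/2 - 1125*x + 5625/16) dx. Term by term:
    ∫_0^5/2 81*x^4 dx = 50625/32;  ∫_0^5/2 -540*x^3 dx = -84375/16;  ∫_0^5/2 2475*x^2/2 dx = 103125/16;
    ∫_0^5/2 -1125*x dx = -28125/8;  ∫_0^5/2 5625/16 dx = 28125/32.
  Sum: 50625/32 − 84375/16 + 103125/16 − 28125/8 + 28125/32 = 1875/16.
∫_0^5/2 u² dx = 46875/896, so ||u||_L² = 125*sqrt(42)/112.
∫_0^5/2 (u')² dx = 1875/16, so ||u'||_L² = 25*sqrt(3)/4.
Ratio ||u||_L² / ||u'||_L² = 5*sqrt(14)/28.
Sharp Poincaré constant on H^1_0(0, 5/2) is C_P = L/π = 5/(2*π), achieved by sin(2*π/5·x).
A polynomial bump cannot attain the sharp Poincaré constant (only the first sine eigenfunction does), so the ratio is strictly less than C_P, consistent with ||u||_L² ≤ C_P ||u'||_L².


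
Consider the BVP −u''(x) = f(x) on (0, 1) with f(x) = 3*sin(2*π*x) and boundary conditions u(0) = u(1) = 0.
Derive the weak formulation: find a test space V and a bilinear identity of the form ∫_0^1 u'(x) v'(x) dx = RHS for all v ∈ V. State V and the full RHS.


V = H^1_0(0, 1) (so v(0) = v(1) = 0); weak form: ∫_0^1 u'v' dx = ∫_0^1 (3*sin(2*π*x)) v dx for all v ∈ V.

Multiply both sides by a test function v and integrate from 0 to 1:
  ∫_0^1 −u''(x) v(x) dx = ∫_0^1 f(x) v(x) dx.
Integrate the LHS by parts once:
  ∫_0^1 −u'' v dx = −[u'(x) v(x)]_0^1 + ∫_0^1 u'(x) v'(x) dx.
Thus ∫_0^1 u'(x) v'(x) dx = ∫_0^1 f(x) v(x) dx + [u'(x) v(x)]_0^1.
Choose V so that boundary terms are either known or forced to vanish.
u is Dirichlet: u(0) = u(1) = 0. Let V = H^1_0(0, 1); then v(0) = v(1) = 0, and [u' v]_0^1 = 0.
Weak formulation: find u (satisfying any essential BC) such that ∫_0^1 u'(x) v'(x) dx = ∫_0^1 f v dx for all v ∈ V.
Substituting f(x) = 3*sin(2*π*x), the right-hand side is ∫_0^1 (3*sin(2*π*x)) v dx.


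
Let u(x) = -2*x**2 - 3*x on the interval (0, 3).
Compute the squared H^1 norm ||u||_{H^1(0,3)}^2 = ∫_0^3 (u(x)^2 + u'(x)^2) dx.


||u||_{H^1}^2 = 3987/5

The H^1 norm (squared) on an interval (0, L) is
  ||u||_{H^1}^2 = ∫_0^L u(x)^2 dx + ∫_0^L u'(x)^2 dx.
Compute u'(x) = -4*x - 3.
Then u(x)^2 = 4*x**4 + 12*x**3 + 9*x**2 and u'(x)^2 = 16*x**2 + 24*x + 9.
Integrate each monomial from 0 to 3 using ∫_0^3 c·x^n dx = c·3^(n+1)/(n+1):
  ∫_0^3 u(x)^2 dx = ∫_0^3 (4*x^4 + 12*x^3 + 9*x^2) dx. Term by term:
    ∫_0^3 4*x^4 dx = 972/5;  ∫_0^3 12*x^3 dx = 243;  ∫_0^3 9*x^2 dx = 81.
  Sum: 972/5 + 243 + 81 = 2592/5.
  ∫_0^3 u'(x)^2 dx = ∫_0^3 (16*x^2 + 24*x + 9) dx. Term by term:
    ∫_0^3 16*x^2 dx = 144;  ∫_0^3 24*x dx = 108;  ∫_0^3 9 dx = 27.
  Sum: 144 + 108 + 27 = 279.
Adding: ||u||_{H^1}^2 = 2592/5 + 279 = 3987/5.


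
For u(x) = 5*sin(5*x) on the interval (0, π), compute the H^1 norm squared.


||u||_{H^1(0,π)}^2 = 325*π

u'(x) = 25*cos(5*x).
Expand u² and (u')² and integrate term by term on (0, π), using: for integers n ≥ 1, ∫_0^π sin²(nx) dx = ∫_0^π cos²(nx) dx = π/2; for n ≠ n', ∫_0^π sin(nx)sin(n'x) dx = ∫_0^π cos(nx)cos(n'x) dx = 0; and by product-to-sum, ∫_0^π sin(nx)cos(n'x) dx = ½∫_0^π [sin((n+n')x) + sin((n−n')x)] dx, which is 0 when n+n' is even and 2n/(n²−n'²) when n+n' is odd (it need not vanish on (0, π)).
  u² squared terms: (5)²·∫sin(5x)² dx = 25·π/2 = 25*π/2.
  So ∫_0^π u² dx = 25*π/2.
  (u')² squared terms: (25)²·∫cos(5x)² dx = 625·π/2 = 625*π/2.
  So ∫_0^π (u')² dx = 625*π/2.
||u||_{H^1}^2 = (25*π/2) + (625*π/2) = 325*π.


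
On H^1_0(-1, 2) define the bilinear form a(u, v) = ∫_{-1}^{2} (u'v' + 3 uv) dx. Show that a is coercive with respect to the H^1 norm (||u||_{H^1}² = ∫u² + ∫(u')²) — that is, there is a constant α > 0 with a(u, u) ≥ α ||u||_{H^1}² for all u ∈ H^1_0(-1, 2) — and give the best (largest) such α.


α = 1

Coercivity of a(·,·) on H^1_0(-1, 2) means a(u, u) ≥ α ||u||_{H^1}² for every u ∈ H^1_0.
The interval has length L = 3, and Poincaré/coercivity depend only on L. Here a(u, u) = ∫(u')² + (3)·∫u².
Here c = 3 ≥ 1, so a(u,u) = ∫(u')² + c∫u² ≥ ∫(u')² + ∫u² = ||u||_{H^1}², i.e. α = 1 works. No larger α is possible: a(u,u) ≥ α||u||_{H^1}² means (1−α)∫(u')² ≥ (α−c)∫u², and for the modes u_n = sin(nπ(x−x₀)/L) (x₀ the left endpoint) one has ∫u_n²/∫(u_n')² = (L/(nπ))² → 0, so a(u_n,u_n)/||u_n||_{H^1}² → 1. Hence the optimal constant is α = 1.
Therefore α = 1.


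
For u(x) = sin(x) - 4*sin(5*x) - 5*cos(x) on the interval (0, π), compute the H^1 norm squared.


||u||_{H^1(0,π)}^2 = 234*π

u'(x) = 5*sin(x) + cos(x) - 20*cos(5*x).
Expand u² and (u')² and integrate term by term on (0, π), using: for integers n ≥ 1, ∫_0^π sin²(nx) dx = ∫_0^π cos²(nx) dx = π/2; for n ≠ n', ∫_0^π sin(nx)sin(n'x) dx = ∫_0^π cos(nx)cos(n'x) dx = 0; and by product-to-sum, ∫_0^π sin(nx)cos(n'x) dx = ½∫_0^π [sin((n+n')x) + sin((n−n')x)] dx, which is 0 when n+n' is even and 2n/(n²−n'²) when n+n' is odd (it need not vanish on (0, π)).
  u² squared terms: (-5)²·∫cos(x)² dx = 25·π/2 = 25*π/2;  (-4)²·∫sin(5x)² dx = 16·π/2 = 8*π;  (1)²·∫sin(x)² dx = 1·π/2 = π/2.
  u² cross terms: 2·(-5)·(-4)·∫cos(x)·sin(5x) dx = 40·(0) = 0;  2·(-5)·(1)·∫cos(x)·sin(x) dx = -10·(0) = 0;  2·(-4)·(1)·∫sin(5x)·sin(x) dx = -8·(0) = 0.
  So ∫_0^π u² dx = 25*π/2 + 8*π + π/2 + 0 + 0 + 0 = 21*π.
  (u')² squared terms: (-20)²·∫cos(5x)² dx = 400·π/2 = 200*π;  (5)²·∫sin(x)² dx = 25·π/2 = 25*π/2;  (1)²·∫cos(x)² dx = 1·π/2 = π/2.
  (u')² cross terms: 2·(-20)·(5)·∫cos(5x)·sin(x) dx = -200·(0) = 0;  2·(-20)·(1)·∫cos(5x)·cos(x) dx = -40·(0) = 0;  2·(5)·(1)·∫sin(x)·cos(x) dx = 10·(0) = 0.
  So ∫_0^π (u')² dx = 200*π + 25*π/2 + π/2 + 0 + 0 + 0 = 213*π.
||u||_{H^1}^2 = (21*π) + (213*π) = 234*π.


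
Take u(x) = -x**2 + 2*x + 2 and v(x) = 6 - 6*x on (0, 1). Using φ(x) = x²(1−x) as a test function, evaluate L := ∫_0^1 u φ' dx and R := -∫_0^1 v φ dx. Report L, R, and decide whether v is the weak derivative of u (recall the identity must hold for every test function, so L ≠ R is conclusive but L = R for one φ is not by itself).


LHS = -1/15, RHS = -1/5. No, v is not the weak derivative of u.

u(x) = -x**2 + 2*x + 2, classical derivative u'(x) = 2 - 2*x.
φ(x) = x²(1−x), so φ'(x) = x*(2 - 3*x).
Note φ(0) = φ(1) = 0, so the boundary term u·φ vanishes.
LHS = ∫_0^1 u(x) φ'(x) dx = ∫_0^1 (3*x^4 - 8*x^3 - 2*x^2 + 4*x) dx. Term by term:
  ∫_0^1 3*x^4 dx = 3/5;  ∫_0^1 -8*x^3 dx = -2;  ∫_0^1 -2*x^2 dx = -2/3;
  ∫_0^1 4*x dx = 2.
Sum: 3/5 − 2 − 2/3 + 2 = -1/15.
So LHS = -1/15.
∫_0^1 v(x) φ(x) dx = ∫_0^1 (6*x^4 - 12*x^3 + 6*x^2) dx. Term by term:
  ∫_0^1 6*x^4 dx = 6/5;  ∫_0^1 -12*x^3 dx = -3;  ∫_0^1 6*x^2 dx = 2.
Sum: 6/5 − 3 + 2 = 1/5.
So RHS = -∫_0^1 v(x) φ(x) dx = -1/5.
LHS − RHS = 2/15 ≠ 0, so the identity fails.
(For a valid weak derivative the identity must hold for EVERY test function, in particular this one. The failure shows v is NOT the weak derivative of u.)
Correct weak derivative would be u'(x) = 2 - 2*x.


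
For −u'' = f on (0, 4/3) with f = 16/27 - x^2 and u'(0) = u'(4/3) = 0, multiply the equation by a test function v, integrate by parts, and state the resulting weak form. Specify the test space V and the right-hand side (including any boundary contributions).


V = H^1(0, 4/3) (no boundary constraint on v; u is determined up to an additive constant); weak form: ∫_0^4/3 u'v' dx = ∫_0^4/3 (16/27 - x^2) v dx for all v ∈ V.

Multiply both sides by a test function v and integrate from 0 to 4/3:
  ∫_0^4/3 −u''(x) v(x) dx = ∫_0^4/3 f(x) v(x) dx.
Integrate the LHS by parts once:
  ∫_0^4/3 −u'' v dx = −[u'(x) v(x)]_0^4/3 + ∫_0^4/3 u'(x) v'(x) dx.
Thus ∫_0^4/3 u'(x) v'(x) dx = ∫_0^4/3 f(x) v(x) dx + [u'(x) v(x)]_0^4/3.
Choose V so that boundary terms are either known or forced to vanish.
u has homogeneous Neumann: u'(0) = u'(4/3) = 0. So [u' v]_0^4/3 = 0·v(4/3) − 0·v(0) = 0 for any v; take V = H^1(0, 4/3).
Weak formulation: find u (satisfying any essential BC) such that ∫_0^4/3 u'(x) v'(x) dx = ∫_0^4/3 f v dx for all v ∈ V (homogeneous Neumann, so boundary terms vanish).
Substituting f(x) = 16/27 - x^2, the right-hand side is ∫_0^4/3 (16/27 - x^2) v dx.
Compatibility check (pure Neumann): taking v ≡ 1 ∈ V gives 0 = ∫_0^4/3 f dx + (0) − (0), i.e. ∫_0^4/3 f dx must equal u'(0) − u'(4/3) = 0. Indeed ∫_0^4/3 (16/27 - x^2) dx = 0, so the data are compatible. The solution is then unique only up to an additive constant (fix it e.g. by requiring ∫_0^4/3 u dx = 0).


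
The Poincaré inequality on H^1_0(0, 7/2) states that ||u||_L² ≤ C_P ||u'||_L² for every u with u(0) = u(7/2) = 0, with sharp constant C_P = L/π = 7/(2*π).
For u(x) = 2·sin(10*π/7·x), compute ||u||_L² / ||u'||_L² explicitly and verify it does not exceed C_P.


||u||_L² / ||u'||_L² = 7/(10*π) < C_P = 7/(2*π).

u(x) = 2·sin(10*π/7·x), so u'(x) = 20*π*cos(10*π*x/7)/7.
Writing u(x) = A·sin(kπx/L) with A = 2 and k = 5, use ∫_0^L sin²(kπx/L) dx = L/2 and ∫_0^L cos²(kπx/L) dx = L/2.
u² = 4·sin²(10*π/7·x) and (u')² = 400*π^2/49·cos²(10*π/7·x), and each of sin², cos² integrates to L/2 = 7/4 over (0, 7/2).
∫_0^7/2 u² dx = 7, so ||u||_L² = sqrt(7).
∫_0^7/2 (u')² dx = 100*π^2/7, so ||u'||_L² = 10*sqrt(7)*π/7.
Ratio ||u||_L² / ||u'||_L² = 7/(10*π).
Sharp Poincaré constant on H^1_0(0, 7/2) is C_P = L/π = 7/(2*π), achieved by sin(2*π/7·x).
This is the k = 5 harmonic; the ratio L/(kπ) is strictly less than C_P = L/π, consistent with the sharp inequality ||u||_L² ≤ C_P ||u'||_L².


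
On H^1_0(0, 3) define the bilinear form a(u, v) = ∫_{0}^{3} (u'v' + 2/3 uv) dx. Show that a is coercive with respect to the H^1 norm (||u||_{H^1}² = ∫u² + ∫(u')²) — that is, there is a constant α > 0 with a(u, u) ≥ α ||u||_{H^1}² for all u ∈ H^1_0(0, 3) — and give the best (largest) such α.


α = (6 + π^2)/(9 + π^2)

Coercivity of a(·,·) on H^1_0(0, 3) means a(u, u) ≥ α ||u||_{H^1}² for every u ∈ H^1_0.
The interval has length L = 3, and Poincaré/coercivity depend only on L. Here a(u, u) = ∫(u')² + (2/3)·∫u².
Here 0 < c = 2/3 < 1. The condition a(u,u) ≥ α||u||_{H^1}² reads (1−α)∫(u')² ≥ (α−c)∫u². Any admissible α is ≤ 1 (rapidly oscillating u have ∫u²/∫(u')² → 0), and α = 1 would force 0 ≥ (1−c)∫u², impossible since c < 1; so 1−α > 0. By the sharp Poincaré inequality on H^1_0 of an interval of length L, ∫(u')² ≥ (π/L)²∫u² with equality for the first sine mode sin(π(x−x₀)/L) (x₀ the left endpoint), so the inequality holds for all u iff (1−α)(π/L)² ≥ α − c, i.e. α ≤ ((π/L)² + c)/((π/L)² + 1) = (1 + c(L/π)²)/(1 + (L/π)²). With (π/L)² = π^2/9 and c = 2/3, the largest admissible constant is α = ((π/L)² + c)/((π/L)² + 1).
Simplifying, α = (6 + π^2)/(9 + π^2).


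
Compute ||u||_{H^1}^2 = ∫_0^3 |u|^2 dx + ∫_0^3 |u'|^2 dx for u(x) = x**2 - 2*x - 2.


||u||_{H^1}^2 = 138/5

The H^1 norm (squared) on an interval (0, L) is
  ||u||_{H^1}^2 = ∫_0^L u(x)^2 dx + ∫_0^L u'(x)^2 dx.
Compute u'(x) = 2*x - 2.
Then u(x)^2 = x**4 - 4*x**3 + 8*x + 4 and u'(x)^2 = 4*x**2 - 8*x + 4.
Integrate each monomial from 0 to 3 using ∫_0^3 c·x^n dx = c·3^(n+1)/(n+1):
  ∫_0^3 u(x)^2 dx = ∫_0^3 (x^4 - 4*x^3 + 8*x + 4) dx. Term by term:
    ∫_0^3 x^4 dx = 243/5;  ∫_0^3 -4*x^3 dx = -81;  ∫_0^3 8*x dx = 36;
    ∫_0^3 4 dx = 12.
  Sum: 243/5 − 81 + 36 + 12 = 78/5.
  ∫_0^3 u'(x)^2 dx = ∫_0^3 (4*x^2 - 8*x + 4) dx. Term by term:
    ∫_0^3 4*x^2 dx = 36;  ∫_0^3 -8*x dx = -36;  ∫_0^3 4 dx = 12.
  Sum: 36 − 36 + 12 = 12.
Adding: ||u||_{H^1}^2 = 78/5 + 12 = 138/5.


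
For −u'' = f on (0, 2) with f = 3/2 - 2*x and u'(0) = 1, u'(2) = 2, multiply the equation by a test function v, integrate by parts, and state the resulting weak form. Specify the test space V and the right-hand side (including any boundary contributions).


V = H^1(0, 2) (v unrestricted at boundary; u is determined up to an additive constant); weak form: ∫_0^2 u'v' dx = ∫_0^2 (3/2 - 2*x) v dx + 2·v(2) − v(0) for all v ∈ V.

Multiply both sides by a test function v and integrate from 0 to 2:
  ∫_0^2 −u''(x) v(x) dx = ∫_0^2 f(x) v(x) dx.
Integrate the LHS by parts once:
  ∫_0^2 −u'' v dx = −[u'(x) v(x)]_0^2 + ∫_0^2 u'(x) v'(x) dx.
Thus ∫_0^2 u'(x) v'(x) dx = ∫_0^2 f(x) v(x) dx + [u'(x) v(x)]_0^2.
Choose V so that boundary terms are either known or forced to vanish.
u has inhomogeneous Neumann u'(0) = 1, u'(2) = 2. [u' v]_0^2 = (2)·v(2) − (1)·v(0) = 2·v(2) − v(0). Take V = H^1(0, 2); boundary term becomes part of RHS.
Weak formulation: find u (satisfying any essential BC) such that ∫_0^2 u'(x) v'(x) dx = ∫_0^2 f v dx + 2·v(2) − v(0) for all v ∈ V (Neumann data are natural BCs: they enter the RHS as boundary terms).
Substituting f(x) = 3/2 - 2*x, the right-hand side is ∫_0^2 (3/2 - 2*x) v dx + 2·v(2) − v(0).
Compatibility check (pure Neumann): taking v ≡ 1 ∈ V gives 0 = ∫_0^2 f dx + (2) − (1), i.e. ∫_0^2 f dx must equal u'(0) − u'(2) = -1. Indeed ∫_0^2 (3/2 - 2*x) dx = -1, so the data are compatible. The solution is then unique only up to an additive constant (fix it e.g. by requiring ∫_0^2 u dx = 0).


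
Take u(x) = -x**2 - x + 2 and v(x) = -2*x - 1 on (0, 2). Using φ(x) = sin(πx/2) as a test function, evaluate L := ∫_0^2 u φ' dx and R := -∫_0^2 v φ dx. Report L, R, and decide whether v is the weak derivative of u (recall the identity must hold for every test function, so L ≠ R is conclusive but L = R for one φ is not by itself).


LHS = 12/π, RHS = 12/π. Yes, v = u' weakly.

u(x) = -x**2 - x + 2, classical derivative u'(x) = -2*x - 1.
φ(x) = sin(πx/2), so φ'(x) = π*cos(π*x/2)/2.
Note φ(0) = φ(2) = 0, so the boundary term u·φ vanishes.
LHS = ∫_0^2 u(x) φ'(x) dx = ∫_0^2 (-π*x^2*cos(π*x/2)/2 - π*x*cos(π*x/2)/2 + π*cos(π*x/2)) dx. Term by term:
  ∫_0^2 π*cos(π*x/2) dx = 0;  ∫_0^2 -π*x*cos(π*x/2)/2 dx = 4/π;  ∫_0^2 -π*x^2*cos(π*x/2)/2 dx = 8/π.
Sum: 0 + 4/π + 8/π = 12/π.
So LHS = 12/π.
∫_0^2 v(x) φ(x) dx = ∫_0^2 (-2*x*sin(π*x/2) - sin(π*x/2)) dx. Term by term:
  ∫_0^2 -sin(π*x/2) dx = -4/π;  ∫_0^2 -2*x*sin(π*x/2) dx = -8/π.
Sum: -4/π − 8/π = -12/π.
So RHS = -∫_0^2 v(x) φ(x) dx = 12/π.
LHS = RHS, so the identity holds for this test φ.
Moreover u is smooth here and v(x) = u'(x) = -2*x - 1 pointwise, so the identity holds for every test function. Hence v is the weak derivative of u.


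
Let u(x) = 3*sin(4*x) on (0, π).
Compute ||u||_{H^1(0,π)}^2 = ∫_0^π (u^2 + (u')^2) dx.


||u||_{H^1(0,π)}^2 = 153*π/2

u'(x) = 12*cos(4*x).
Expand u² and (u')² and integrate term by term on (0, π), using: for integers n ≥ 1, ∫_0^π sin²(nx) dx = ∫_0^π cos²(nx) dx = π/2; for n ≠ n', ∫_0^π sin(nx)sin(n'x) dx = ∫_0^π cos(nx)cos(n'x) dx = 0; and by product-to-sum, ∫_0^π sin(nx)cos(n'x) dx = ½∫_0^π [sin((n+n')x) + sin((n−n')x)] dx, which is 0 when n+n' is even and 2n/(n²−n'²) when n+n' is odd (it need not vanish on (0, π)).
  u² squared terms: (3)²·∫sin(4x)² dx = 9·π/2 = 9*π/2.
  So ∫_0^π u² dx = 9*π/2.
  (u')² squared terms: (12)²·∫cos(4x)² dx = 144·π/2 = 72*π.
  So ∫_0^π (u')² dx = 72*π.
||u||_{H^1}^2 = (9*π/2) + (72*π) = 153*π/2.
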